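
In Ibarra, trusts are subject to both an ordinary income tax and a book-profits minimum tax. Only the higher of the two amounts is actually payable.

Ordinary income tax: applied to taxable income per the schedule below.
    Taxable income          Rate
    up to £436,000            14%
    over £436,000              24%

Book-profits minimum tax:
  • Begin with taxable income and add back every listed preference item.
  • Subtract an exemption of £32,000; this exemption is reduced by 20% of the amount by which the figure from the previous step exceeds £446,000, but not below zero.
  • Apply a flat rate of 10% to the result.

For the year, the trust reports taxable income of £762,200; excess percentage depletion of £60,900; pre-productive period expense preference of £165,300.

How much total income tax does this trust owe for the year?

Book-profits minimum tax:
  Adjusted income: £762,200 + £60,900 + £165,300 = £988,400
  Exemption: 20% × (£988,400 − £446,000) = £108,480 ≥ £32,000, so the exemption is fully phased out
  Base: £988,400 − £0 = £988,400
  £988,400 × 10% = £98,840

Ordinary income tax:
  £436,000 × 14% = £61,040
  £326,200 × 24% = £78,288
  → £139,328

£139,328 > £98,840, so the ordinary income tax governs.

£139,328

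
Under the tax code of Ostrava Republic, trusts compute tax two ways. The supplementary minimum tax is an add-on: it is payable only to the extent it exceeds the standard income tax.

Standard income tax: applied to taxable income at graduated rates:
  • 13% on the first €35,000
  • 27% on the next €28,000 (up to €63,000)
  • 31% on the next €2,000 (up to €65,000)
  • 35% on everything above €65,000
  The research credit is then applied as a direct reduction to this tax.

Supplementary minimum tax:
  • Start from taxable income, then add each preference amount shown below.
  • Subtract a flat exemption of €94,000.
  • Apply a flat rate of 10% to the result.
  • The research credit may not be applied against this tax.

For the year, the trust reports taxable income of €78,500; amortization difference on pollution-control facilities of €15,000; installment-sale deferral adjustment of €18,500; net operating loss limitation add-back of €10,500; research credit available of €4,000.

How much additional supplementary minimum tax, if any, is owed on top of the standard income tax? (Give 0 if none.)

€0

Supplementary minimum tax:
  Adjusted income: €78,500 + €15,000 + €18,500 + €10,500 = €122,500
  Less exemption €94,000 → base €28,500
  €28,500 × 10% = €2,850

Standard income tax:
  €35,000 × 13% = €4,550
  €28,000 × 27% = €7,560
  €2,000 × 31% = €620
  €13,500 × 35% = €4,725
  → €17,455
  Less research credit €4,000 → €13,455

€2,850 ≤ €13,455, so no add-on is due.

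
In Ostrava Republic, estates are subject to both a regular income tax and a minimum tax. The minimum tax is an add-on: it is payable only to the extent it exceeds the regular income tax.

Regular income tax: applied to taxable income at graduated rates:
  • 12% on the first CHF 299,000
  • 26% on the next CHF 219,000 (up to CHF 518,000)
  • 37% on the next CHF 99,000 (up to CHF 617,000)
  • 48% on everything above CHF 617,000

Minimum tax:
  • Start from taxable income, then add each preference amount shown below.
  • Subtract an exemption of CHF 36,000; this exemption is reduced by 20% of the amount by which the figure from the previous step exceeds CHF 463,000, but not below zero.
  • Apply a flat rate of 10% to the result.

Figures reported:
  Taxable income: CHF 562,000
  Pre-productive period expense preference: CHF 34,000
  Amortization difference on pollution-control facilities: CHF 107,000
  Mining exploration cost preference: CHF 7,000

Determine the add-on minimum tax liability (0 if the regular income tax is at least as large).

CHF 0

Regular income tax:
  CHF 299,000 × 12% = CHF 35,880
  CHF 219,000 × 26% = CHF 56,940
  CHF 44,000 × 37% = CHF 16,280
  → CHF 109,100

Minimum tax:
  Adjusted income: CHF 562,000 + CHF 34,000 + CHF 107,000 + CHF 7,000 = CHF 710,000
  Exemption: 20% × (CHF 710,000 − CHF 463,000) = CHF 49,400 ≥ CHF 36,000, so the exemption is fully phased out
  Base: CHF 710,000 − CHF 0 = CHF 710,000
  CHF 710,000 × 10% = CHF 71,000

CHF 71,000 ≤ CHF 109,100, so no add-on is due.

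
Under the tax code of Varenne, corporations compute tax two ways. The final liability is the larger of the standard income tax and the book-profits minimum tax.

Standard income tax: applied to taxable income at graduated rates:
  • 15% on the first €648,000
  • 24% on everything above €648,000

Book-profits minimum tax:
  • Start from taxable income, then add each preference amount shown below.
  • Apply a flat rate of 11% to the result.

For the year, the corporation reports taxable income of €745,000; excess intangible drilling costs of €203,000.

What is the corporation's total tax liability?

€120,480

Book-profits minimum tax:
  Adjusted income: €745,000 + €203,000 = €948,000
  €948,000 × 11% = €104,280

Standard income tax:
  €648,000 × 15% = €97,200
  €97,000 × 24% = €23,280
  → €120,480

€120,480 > €104,280, so the standard income tax governs.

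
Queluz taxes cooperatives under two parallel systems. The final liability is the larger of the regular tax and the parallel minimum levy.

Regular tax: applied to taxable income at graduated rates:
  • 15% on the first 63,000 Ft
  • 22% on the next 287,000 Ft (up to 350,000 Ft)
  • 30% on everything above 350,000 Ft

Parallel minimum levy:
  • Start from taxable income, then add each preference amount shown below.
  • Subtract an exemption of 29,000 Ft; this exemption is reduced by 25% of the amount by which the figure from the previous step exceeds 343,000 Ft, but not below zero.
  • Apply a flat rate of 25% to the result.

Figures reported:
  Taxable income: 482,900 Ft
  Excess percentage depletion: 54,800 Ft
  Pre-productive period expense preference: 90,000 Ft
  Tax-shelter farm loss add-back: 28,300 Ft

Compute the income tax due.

Parallel minimum levy:
  Adjusted income: 482,900 Ft + 54,800 Ft + 90,000 Ft + 28,300 Ft = 656,000 Ft
  Exemption: 25% × (656,000 Ft − 343,000 Ft) = 78,250 Ft ≥ 29,000 Ft, so the exemption is fully phased out
  Base: 656,000 Ft − 0 Ft = 656,000 Ft
  656,000 Ft × 25% = 164,000 Ft

Regular tax:
  63,000 Ft × 15% = 9,450 Ft
  287,000 Ft × 22% = 63,140 Ft
  132,900 Ft × 30% = 39,870 Ft
  → 112,460 Ft

164,000 Ft > 112,460 Ft, so the parallel minimum levy is the binding amount.

164,000 Ft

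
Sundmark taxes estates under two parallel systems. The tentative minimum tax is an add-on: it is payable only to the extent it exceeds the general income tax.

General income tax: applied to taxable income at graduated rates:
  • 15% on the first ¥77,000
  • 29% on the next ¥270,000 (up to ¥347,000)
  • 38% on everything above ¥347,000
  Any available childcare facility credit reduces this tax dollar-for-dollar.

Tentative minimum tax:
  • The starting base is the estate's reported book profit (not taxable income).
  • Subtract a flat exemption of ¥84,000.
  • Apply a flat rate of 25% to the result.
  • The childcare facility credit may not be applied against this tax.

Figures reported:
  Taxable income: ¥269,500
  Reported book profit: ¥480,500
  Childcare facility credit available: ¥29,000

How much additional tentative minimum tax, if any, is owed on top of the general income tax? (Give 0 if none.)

¥60,750

General income tax:
  ¥77,000 × 15% = ¥11,550
  ¥192,500 × 29% = ¥55,825
  → ¥67,375
  Less childcare facility credit ¥29,000 → ¥38,375

Tentative minimum tax:
  Base (reported book profit): ¥480,500
  Less exemption ¥84,000 → base ¥396,500
  ¥396,500 × 25% = ¥99,125

Excess of tentative minimum tax over general income tax: ¥99,125 − ¥38,375 = ¥60,750.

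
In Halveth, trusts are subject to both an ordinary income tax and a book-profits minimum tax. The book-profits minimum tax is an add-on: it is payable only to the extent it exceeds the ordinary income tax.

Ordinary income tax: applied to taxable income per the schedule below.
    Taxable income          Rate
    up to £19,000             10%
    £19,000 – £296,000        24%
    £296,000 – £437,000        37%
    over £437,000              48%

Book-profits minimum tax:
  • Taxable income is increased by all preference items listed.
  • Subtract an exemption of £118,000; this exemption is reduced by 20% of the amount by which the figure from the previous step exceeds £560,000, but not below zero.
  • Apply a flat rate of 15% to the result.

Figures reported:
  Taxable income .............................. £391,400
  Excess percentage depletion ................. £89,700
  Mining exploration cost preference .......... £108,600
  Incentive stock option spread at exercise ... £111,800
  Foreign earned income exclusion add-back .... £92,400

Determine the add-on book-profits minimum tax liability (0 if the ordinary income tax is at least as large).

£4,724

Book-profits minimum tax:
  Adjusted income: £391,400 + £89,700 + £108,600 + £111,800 + £92,400 = £793,900
  Exemption: £118,000 − 20% × (£793,900 − £560,000) = £118,000 − £46,780 = £71,220
  Base: £793,900 − £71,220 = £722,680
  £722,680 × 15% = £108,402

Ordinary income tax:
  £19,000 × 10% = £1,900
  £277,000 × 24% = £66,480
  £95,400 × 37% = £35,298
  → £103,678

Excess of book-profits minimum tax over ordinary income tax: £108,402 − £103,678 = £4,724.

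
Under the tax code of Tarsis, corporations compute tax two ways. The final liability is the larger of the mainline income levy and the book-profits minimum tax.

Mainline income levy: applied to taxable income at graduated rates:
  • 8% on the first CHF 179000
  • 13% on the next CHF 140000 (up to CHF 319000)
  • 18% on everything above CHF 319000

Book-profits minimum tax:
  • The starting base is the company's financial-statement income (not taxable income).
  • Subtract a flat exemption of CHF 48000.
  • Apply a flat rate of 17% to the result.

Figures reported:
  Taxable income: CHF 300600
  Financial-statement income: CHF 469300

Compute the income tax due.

CHF 71621

Mainline income levy:
  CHF 179000 × 8% = CHF 14320
  CHF 121600 × 13% = CHF 15808
  → CHF 30128

Book-profits minimum tax:
  Base (financial-statement income): CHF 469300
  Less exemption CHF 48000 → base CHF 421300
  CHF 421300 × 17% = CHF 71621

CHF 71621 > CHF 30128, so the book-profits minimum tax is the binding amount.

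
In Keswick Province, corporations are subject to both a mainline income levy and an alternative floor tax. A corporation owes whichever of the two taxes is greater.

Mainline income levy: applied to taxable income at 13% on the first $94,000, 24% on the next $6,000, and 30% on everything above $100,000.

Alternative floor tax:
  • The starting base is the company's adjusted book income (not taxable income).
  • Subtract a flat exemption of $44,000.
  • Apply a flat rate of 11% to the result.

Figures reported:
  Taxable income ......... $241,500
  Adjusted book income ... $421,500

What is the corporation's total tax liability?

$56,110

Alternative floor tax:
  Base (adjusted book income): $421,500
  Less exemption $44,000 → base $377,500
  $377,500 × 11% = $41,525

Mainline income levy:
  $94,000 × 13% = $12,220
  $6,000 × 24% = $1,440
  $141,500 × 30% = $42,450
  → $56,110

$56,110 > $41,525, so the mainline income levy governs.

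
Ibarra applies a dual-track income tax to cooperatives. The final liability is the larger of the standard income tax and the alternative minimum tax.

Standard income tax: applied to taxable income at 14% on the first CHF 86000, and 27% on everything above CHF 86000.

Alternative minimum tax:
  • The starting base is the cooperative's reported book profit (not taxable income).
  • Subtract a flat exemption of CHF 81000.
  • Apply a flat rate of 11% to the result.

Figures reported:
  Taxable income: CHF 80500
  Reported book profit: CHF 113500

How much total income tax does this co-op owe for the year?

CHF 11270

Alternative minimum tax:
  Base (reported book profit): CHF 113500
  Less exemption CHF 81000 → base CHF 32500
  CHF 32500 × 11% = CHF 3575

Standard income tax:
  CHF 80500 × 14% = CHF 11270

CHF 11270 > CHF 3575, so the standard income tax governs.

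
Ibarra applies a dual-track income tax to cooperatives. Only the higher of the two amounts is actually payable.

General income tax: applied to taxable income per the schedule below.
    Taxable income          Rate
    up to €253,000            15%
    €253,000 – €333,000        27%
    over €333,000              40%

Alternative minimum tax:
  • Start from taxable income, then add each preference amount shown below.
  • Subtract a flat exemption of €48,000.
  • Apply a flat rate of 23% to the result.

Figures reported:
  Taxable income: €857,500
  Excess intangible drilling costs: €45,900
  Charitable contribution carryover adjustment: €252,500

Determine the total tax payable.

€269,350

Alternative minimum tax:
  Adjusted income: €857,500 + €45,900 + €252,500 = €1,155,900
  Less exemption €48,000 → base €1,107,900
  €1,107,900 × 23% = €254,817

General income tax:
  €253,000 × 15% = €37,950
  €80,000 × 27% = €21,600
  €524,500 × 40% = €209,800
  → €269,350

€269,350 > €254,817, so the general income tax governs.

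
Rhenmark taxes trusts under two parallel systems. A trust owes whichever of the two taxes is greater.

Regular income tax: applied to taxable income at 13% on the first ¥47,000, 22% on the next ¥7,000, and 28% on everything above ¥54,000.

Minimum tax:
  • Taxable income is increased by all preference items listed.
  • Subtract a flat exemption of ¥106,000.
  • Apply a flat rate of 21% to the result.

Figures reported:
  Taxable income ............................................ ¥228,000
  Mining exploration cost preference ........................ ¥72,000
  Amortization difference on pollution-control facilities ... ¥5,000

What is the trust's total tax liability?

¥56,370

Regular income tax:
  ¥47,000 × 13% = ¥6,110
  ¥7,000 × 22% = ¥1,540
  ¥174,000 × 28% = ¥48,720
  → ¥56,370

Minimum tax:
  Adjusted income: ¥228,000 + ¥72,000 + ¥5,000 = ¥305,000
  Less exemption ¥106,000 → base ¥199,000
  ¥199,000 × 21% = ¥41,790

¥56,370 > ¥41,790, so the regular income tax governs.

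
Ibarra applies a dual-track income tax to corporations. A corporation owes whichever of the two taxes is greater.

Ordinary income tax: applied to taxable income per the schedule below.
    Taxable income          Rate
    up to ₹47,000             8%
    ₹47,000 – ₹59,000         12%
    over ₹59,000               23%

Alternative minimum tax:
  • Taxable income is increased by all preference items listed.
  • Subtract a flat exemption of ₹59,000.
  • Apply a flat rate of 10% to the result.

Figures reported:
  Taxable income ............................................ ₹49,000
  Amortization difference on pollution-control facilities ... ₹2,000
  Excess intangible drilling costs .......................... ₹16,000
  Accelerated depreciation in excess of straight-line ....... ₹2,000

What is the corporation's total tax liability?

₹4,000

Alternative minimum tax:
  Adjusted income: ₹49,000 + ₹2,000 + ₹16,000 + ₹2,000 = ₹69,000
  Less exemption ₹59,000 → base ₹10,000
  ₹10,000 × 10% = ₹1,000

Ordinary income tax:
  ₹47,000 × 8% = ₹3,760
  ₹2,000 × 12% = ₹240
  → ₹4,000

₹4,000 > ₹1,000, so the ordinary income tax governs.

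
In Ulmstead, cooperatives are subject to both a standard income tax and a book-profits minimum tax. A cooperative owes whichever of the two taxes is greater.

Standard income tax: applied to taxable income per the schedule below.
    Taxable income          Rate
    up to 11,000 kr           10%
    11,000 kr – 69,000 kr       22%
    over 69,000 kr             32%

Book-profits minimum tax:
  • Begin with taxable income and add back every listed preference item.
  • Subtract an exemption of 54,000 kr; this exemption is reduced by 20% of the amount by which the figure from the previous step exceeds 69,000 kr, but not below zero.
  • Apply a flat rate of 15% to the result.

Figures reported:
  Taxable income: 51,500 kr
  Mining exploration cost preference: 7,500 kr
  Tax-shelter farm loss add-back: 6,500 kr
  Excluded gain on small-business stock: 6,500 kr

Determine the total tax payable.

10,010 kr

Book-profits minimum tax:
  Adjusted income: 51,500 kr + 7,500 kr + 6,500 kr + 6,500 kr = 72,000 kr
  Exemption: 54,000 kr − 20% × (72,000 kr − 69,000 kr) = 54,000 kr − 600 kr = 53,400 kr
  Base: 72,000 kr − 53,400 kr = 18,600 kr
  18,600 kr × 15% = 2,790 kr

Standard income tax:
  11,000 kr × 10% = 1,100 kr
  40,500 kr × 22% = 8,910 kr
  → 10,010 kr

10,010 kr > 2,790 kr, so the standard income tax governs.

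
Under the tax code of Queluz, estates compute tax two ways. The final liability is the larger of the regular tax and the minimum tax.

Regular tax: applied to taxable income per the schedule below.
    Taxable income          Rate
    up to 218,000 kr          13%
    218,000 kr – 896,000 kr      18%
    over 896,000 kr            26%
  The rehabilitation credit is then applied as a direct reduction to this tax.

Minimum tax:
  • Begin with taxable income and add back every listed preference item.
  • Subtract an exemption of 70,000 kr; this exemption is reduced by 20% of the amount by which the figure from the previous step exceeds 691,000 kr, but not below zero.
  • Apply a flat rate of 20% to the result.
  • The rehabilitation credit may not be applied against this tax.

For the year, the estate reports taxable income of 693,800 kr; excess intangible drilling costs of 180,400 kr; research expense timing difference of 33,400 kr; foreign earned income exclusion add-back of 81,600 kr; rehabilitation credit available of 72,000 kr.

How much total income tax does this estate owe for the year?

195,768 kr

Regular tax:
  218,000 kr × 13% = 28,340 kr
  475,800 kr × 18% = 85,644 kr
  → 113,984 kr
  Less rehabilitation credit 72,000 kr → 41,984 kr

Minimum tax:
  Adjusted income: 693,800 kr + 180,400 kr + 33,400 kr + 81,600 kr = 989,200 kr
  Exemption: 70,000 kr − 20% × (989,200 kr − 691,000 kr) = 70,000 kr − 59,640 kr = 10,360 kr
  Base: 989,200 kr − 10,360 kr = 978,840 kr
  978,840 kr × 20% = 195,768 kr

195,768 kr > 41,984 kr, so the minimum tax is the binding amount.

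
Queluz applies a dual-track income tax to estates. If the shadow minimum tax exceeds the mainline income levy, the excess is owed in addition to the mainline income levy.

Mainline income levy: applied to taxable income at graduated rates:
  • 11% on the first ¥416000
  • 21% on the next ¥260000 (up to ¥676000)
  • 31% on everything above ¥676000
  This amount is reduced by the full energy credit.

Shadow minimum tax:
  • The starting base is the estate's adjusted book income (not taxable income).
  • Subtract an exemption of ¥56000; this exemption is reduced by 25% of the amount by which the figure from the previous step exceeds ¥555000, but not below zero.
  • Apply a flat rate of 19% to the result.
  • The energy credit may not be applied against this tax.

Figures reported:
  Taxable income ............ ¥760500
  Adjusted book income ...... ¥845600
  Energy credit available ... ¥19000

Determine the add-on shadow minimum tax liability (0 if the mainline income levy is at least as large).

¥53109

Shadow minimum tax:
  Base (adjusted book income): ¥845600
  Exemption: 25% × (¥845600 − ¥555000) = ¥72650 ≥ ¥56000, so the exemption is fully phased out
  Base: ¥845600 − ¥0 = ¥845600
  ¥845600 × 19% = ¥160664

Mainline income levy:
  ¥416000 × 11% = ¥45760
  ¥260000 × 21% = ¥54600
  ¥84500 × 31% = ¥26195
  → ¥126555
  Less energy credit ¥19000 → ¥107555

Excess of shadow minimum tax over mainline income levy: ¥160664 − ¥107555 = ¥53109.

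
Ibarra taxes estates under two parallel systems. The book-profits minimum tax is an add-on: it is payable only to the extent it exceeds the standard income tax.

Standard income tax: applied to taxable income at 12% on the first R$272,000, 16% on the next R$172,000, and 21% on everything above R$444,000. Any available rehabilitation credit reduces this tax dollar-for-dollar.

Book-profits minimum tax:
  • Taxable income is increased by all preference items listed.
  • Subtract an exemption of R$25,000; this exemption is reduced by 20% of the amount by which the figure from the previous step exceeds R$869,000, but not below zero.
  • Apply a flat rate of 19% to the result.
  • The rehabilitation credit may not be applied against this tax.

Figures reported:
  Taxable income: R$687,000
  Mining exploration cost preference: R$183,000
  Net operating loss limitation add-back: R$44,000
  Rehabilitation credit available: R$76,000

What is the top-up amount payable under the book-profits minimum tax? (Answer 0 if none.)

Standard income tax:
  R$272,000 × 12% = R$32,640
  R$172,000 × 16% = R$27,520
  R$243,000 × 21% = R$51,030
  → R$111,190
  Less rehabilitation credit R$76,000 → R$35,190

Book-profits minimum tax:
  Adjusted income: R$687,000 + R$183,000 + R$44,000 = R$914,000
  Exemption: R$25,000 − 20% × (R$914,000 − R$869,000) = R$25,000 − R$9,000 = R$16,000
  Base: R$914,000 − R$16,000 = R$898,000
  R$898,000 × 19% = R$170,620

Excess of book-profits minimum tax over standard income tax: R$170,620 − R$35,190 = R$135,430.

R$135,430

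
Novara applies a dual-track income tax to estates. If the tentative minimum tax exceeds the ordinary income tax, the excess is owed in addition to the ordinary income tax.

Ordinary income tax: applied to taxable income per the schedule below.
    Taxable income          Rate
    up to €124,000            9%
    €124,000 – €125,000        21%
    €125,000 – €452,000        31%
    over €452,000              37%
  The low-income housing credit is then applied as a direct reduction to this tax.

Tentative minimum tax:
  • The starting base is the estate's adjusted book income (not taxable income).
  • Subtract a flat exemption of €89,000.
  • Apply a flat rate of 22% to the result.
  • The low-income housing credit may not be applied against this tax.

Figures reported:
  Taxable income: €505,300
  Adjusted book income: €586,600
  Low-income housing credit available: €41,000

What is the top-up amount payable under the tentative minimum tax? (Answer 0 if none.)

Tentative minimum tax:
  Base (adjusted book income): €586,600
  Less exemption €89,000 → base €497,600
  €497,600 × 22% = €109,472

Ordinary income tax:
  €124,000 × 9% = €11,160
  €1,000 × 21% = €210
  €327,000 × 31% = €101,370
  €53,300 × 37% = €19,721
  → €132,461
  Less low-income housing credit €41,000 → €91,461

Excess of tentative minimum tax over ordinary income tax: €109,472 − €91,461 = €18,011.

€18,011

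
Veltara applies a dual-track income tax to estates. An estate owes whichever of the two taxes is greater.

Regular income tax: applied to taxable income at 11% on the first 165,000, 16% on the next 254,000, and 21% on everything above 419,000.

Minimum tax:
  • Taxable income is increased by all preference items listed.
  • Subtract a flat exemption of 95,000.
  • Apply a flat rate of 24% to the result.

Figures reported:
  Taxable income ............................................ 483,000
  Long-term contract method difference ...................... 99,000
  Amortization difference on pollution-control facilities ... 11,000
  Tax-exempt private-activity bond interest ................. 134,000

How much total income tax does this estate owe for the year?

151,680

Regular income tax:
  165,000 × 11% = 18,150
  254,000 × 16% = 40,640
  64,000 × 21% = 13,440
  → 72,230

Minimum tax:
  Adjusted income: 483,000 + 99,000 + 11,000 + 134,000 = 727,000
  Less exemption 95,000 → base 632,000
  632,000 × 24% = 151,680

151,680 > 72,230, so the minimum tax is the binding amount.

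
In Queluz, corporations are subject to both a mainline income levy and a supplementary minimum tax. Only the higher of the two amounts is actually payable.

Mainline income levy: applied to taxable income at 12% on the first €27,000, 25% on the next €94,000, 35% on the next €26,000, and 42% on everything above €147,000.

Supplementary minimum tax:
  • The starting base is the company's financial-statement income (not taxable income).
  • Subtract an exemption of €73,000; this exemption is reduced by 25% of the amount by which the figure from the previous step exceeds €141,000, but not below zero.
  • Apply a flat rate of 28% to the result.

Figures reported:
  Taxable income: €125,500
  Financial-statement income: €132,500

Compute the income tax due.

Mainline income levy:
  €27,000 × 12% = €3,240
  €94,000 × 25% = €23,500
  €4,500 × 35% = €1,575
  → €28,315

Supplementary minimum tax:
  Base (financial-statement income): €132,500
  Exemption: €132,500 ≤ €141,000, so full €73,000 applies
  Base: €132,500 − €73,000 = €59,500
  €59,500 × 28% = €16,660

€28,315 > €16,660, so the mainline income levy governs.

€28,315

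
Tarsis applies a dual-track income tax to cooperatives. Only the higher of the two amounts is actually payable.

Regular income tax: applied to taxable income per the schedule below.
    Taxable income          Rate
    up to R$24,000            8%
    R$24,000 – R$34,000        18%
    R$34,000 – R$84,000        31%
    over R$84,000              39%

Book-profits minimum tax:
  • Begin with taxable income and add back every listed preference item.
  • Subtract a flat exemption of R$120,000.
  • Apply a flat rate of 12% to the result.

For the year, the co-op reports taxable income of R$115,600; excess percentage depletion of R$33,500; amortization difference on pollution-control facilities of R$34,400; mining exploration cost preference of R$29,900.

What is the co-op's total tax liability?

R$31,544

Regular income tax:
  R$24,000 × 8% = R$1,920
  R$10,000 × 18% = R$1,800
  R$50,000 × 31% = R$15,500
  R$31,600 × 39% = R$12,324
  → R$31,544

Book-profits minimum tax:
  Adjusted income: R$115,600 + R$33,500 + R$34,400 + R$29,900 = R$213,400
  Less exemption R$120,000 → base R$93,400
  R$93,400 × 12% = R$11,208

R$31,544 > R$11,208, so the regular income tax governs.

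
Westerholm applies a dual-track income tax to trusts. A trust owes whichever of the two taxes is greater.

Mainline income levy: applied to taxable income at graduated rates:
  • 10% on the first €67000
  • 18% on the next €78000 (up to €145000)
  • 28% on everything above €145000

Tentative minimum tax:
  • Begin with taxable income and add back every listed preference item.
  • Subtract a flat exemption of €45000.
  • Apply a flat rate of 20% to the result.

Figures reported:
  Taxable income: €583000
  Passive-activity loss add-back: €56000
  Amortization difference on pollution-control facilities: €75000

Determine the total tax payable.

€143380

Mainline income levy:
  €67000 × 10% = €6700
  €78000 × 18% = €14040
  €438000 × 28% = €122640
  → €143380

Tentative minimum tax:
  Adjusted income: €583000 + €56000 + €75000 = €714000
  Less exemption €45000 → base €669000
  €669000 × 20% = €133800

€143380 > €133800, so the mainline income levy governs.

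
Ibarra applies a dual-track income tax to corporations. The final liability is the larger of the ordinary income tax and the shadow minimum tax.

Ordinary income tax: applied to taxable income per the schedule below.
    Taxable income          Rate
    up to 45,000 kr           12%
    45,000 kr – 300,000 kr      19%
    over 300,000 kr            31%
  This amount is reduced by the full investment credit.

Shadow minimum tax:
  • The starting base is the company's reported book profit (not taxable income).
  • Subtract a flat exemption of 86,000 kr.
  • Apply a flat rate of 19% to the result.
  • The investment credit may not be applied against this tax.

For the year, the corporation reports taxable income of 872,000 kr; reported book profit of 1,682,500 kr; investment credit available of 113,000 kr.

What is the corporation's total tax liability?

Ordinary income tax:
  45,000 kr × 12% = 5,400 kr
  255,000 kr × 19% = 48,450 kr
  572,000 kr × 31% = 177,320 kr
  → 231,170 kr
  Less investment credit 113,000 kr → 118,170 kr

Shadow minimum tax:
  Base (reported book profit): 1,682,500 kr
  Less exemption 86,000 kr → base 1,596,500 kr
  1,596,500 kr × 19% = 303,335 kr

303,335 kr > 118,170 kr, so the shadow minimum tax is the binding amount.

303,335 kr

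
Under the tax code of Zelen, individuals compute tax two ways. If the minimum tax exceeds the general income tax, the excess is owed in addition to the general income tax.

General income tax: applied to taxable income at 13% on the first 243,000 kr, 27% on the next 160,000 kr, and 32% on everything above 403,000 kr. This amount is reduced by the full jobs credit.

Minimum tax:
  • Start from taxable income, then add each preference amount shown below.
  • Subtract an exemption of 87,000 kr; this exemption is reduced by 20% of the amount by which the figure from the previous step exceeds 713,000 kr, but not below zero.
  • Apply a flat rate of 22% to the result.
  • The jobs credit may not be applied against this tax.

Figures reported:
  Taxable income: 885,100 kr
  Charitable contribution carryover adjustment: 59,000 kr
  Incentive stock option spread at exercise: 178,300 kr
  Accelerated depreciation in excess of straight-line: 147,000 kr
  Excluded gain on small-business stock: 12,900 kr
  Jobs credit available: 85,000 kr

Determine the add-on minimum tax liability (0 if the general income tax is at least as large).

138,044 kr

Minimum tax:
  Adjusted income: 885,100 kr + 59,000 kr + 178,300 kr + 147,000 kr + 12,900 kr = 1,282,300 kr
  Exemption: 20% × (1,282,300 kr − 713,000 kr) = 113,860 kr ≥ 87,000 kr, so the exemption is fully phased out
  Base: 1,282,300 kr − 0 kr = 1,282,300 kr
  1,282,300 kr × 22% = 282,106 kr

General income tax:
  243,000 kr × 13% = 31,590 kr
  160,000 kr × 27% = 43,200 kr
  482,100 kr × 32% = 154,272 kr
  → 229,062 kr
  Less jobs credit 85,000 kr → 144,062 kr

Excess of minimum tax over general income tax: 282,106 kr − 144,062 kr = 138,044 kr.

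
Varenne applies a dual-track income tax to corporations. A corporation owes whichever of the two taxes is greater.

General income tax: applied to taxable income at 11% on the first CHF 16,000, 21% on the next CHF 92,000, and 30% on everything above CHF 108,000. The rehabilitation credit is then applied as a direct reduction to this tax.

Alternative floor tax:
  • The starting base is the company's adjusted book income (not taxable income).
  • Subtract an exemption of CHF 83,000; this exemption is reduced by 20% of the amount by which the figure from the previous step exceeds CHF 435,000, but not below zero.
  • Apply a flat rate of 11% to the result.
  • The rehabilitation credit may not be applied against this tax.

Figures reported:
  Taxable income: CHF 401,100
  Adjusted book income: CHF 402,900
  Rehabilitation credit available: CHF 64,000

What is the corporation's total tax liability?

CHF 45,010

General income tax:
  CHF 16,000 × 11% = CHF 1,760
  CHF 92,000 × 21% = CHF 19,320
  CHF 293,100 × 30% = CHF 87,930
  → CHF 109,010
  Less rehabilitation credit CHF 64,000 → CHF 45,010

Alternative floor tax:
  Base (adjusted book income): CHF 402,900
  Exemption: CHF 402,900 ≤ CHF 435,000, so full CHF 83,000 applies
  Base: CHF 402,900 − CHF 83,000 = CHF 319,900
  CHF 319,900 × 11% = CHF 35,189

CHF 45,010 > CHF 35,189, so the general income tax governs.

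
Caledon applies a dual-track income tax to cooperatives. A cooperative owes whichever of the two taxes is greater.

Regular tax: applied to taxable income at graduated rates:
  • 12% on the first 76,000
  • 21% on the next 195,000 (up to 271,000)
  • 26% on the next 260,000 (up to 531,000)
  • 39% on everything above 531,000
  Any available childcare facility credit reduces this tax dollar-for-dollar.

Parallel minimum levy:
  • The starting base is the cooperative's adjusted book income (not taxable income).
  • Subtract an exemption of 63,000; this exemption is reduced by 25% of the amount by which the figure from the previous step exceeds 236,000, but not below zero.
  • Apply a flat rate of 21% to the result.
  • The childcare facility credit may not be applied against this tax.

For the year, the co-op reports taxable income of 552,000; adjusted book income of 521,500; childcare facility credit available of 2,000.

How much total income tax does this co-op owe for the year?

Parallel minimum levy:
  Base (adjusted book income): 521,500
  Exemption: 25% × (521,500 − 236,000) = 71,375 ≥ 63,000, so the exemption is fully phased out
  Base: 521,500 − 0 = 521,500
  521,500 × 21% = 109,515

Regular tax:
  76,000 × 12% = 9,120
  195,000 × 21% = 40,950
  260,000 × 26% = 67,600
  21,000 × 39% = 8,190
  → 125,860
  Less childcare facility credit 2,000 → 123,860

123,860 > 109,515, so the regular tax governs.

123,860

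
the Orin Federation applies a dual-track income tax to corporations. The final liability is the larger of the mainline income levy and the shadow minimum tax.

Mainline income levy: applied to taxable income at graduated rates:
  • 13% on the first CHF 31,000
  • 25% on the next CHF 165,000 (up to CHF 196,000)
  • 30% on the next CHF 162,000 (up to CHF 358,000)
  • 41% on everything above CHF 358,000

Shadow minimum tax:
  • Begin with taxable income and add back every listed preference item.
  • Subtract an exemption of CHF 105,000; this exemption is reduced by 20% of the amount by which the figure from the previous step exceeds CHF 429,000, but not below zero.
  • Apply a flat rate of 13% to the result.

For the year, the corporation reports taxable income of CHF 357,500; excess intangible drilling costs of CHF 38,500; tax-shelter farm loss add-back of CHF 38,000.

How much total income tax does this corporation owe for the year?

CHF 93,730

Mainline income levy:
  CHF 31,000 × 13% = CHF 4,030
  CHF 165,000 × 25% = CHF 41,250
  CHF 161,500 × 30% = CHF 48,450
  → CHF 93,730

Shadow minimum tax:
  Adjusted income: CHF 357,500 + CHF 38,500 + CHF 38,000 = CHF 434,000
  Exemption: CHF 105,000 − 20% × (CHF 434,000 − CHF 429,000) = CHF 105,000 − CHF 1,000 = CHF 104,000
  Base: CHF 434,000 − CHF 104,000 = CHF 330,000
  CHF 330,000 × 13% = CHF 42,900

CHF 93,730 > CHF 42,900, so the mainline income levy governs.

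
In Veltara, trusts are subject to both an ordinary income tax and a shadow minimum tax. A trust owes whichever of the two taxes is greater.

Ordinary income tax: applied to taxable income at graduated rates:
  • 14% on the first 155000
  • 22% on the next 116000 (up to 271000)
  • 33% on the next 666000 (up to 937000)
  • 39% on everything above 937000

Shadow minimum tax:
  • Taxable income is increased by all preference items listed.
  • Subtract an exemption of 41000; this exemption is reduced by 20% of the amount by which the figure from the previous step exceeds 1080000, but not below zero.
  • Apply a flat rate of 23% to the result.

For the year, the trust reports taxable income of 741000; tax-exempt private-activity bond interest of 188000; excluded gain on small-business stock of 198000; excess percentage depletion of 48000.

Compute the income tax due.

265190

Ordinary income tax:
  155000 × 14% = 21700
  116000 × 22% = 25520
  470000 × 33% = 155100
  → 202320

Shadow minimum tax:
  Adjusted income: 741000 + 188000 + 198000 + 48000 = 1175000
  Exemption: 41000 − 20% × (1175000 − 1080000) = 41000 − 19000 = 22000
  Base: 1175000 − 22000 = 1153000
  1153000 × 23% = 265190

265190 > 202320, so the shadow minimum tax is the binding amount.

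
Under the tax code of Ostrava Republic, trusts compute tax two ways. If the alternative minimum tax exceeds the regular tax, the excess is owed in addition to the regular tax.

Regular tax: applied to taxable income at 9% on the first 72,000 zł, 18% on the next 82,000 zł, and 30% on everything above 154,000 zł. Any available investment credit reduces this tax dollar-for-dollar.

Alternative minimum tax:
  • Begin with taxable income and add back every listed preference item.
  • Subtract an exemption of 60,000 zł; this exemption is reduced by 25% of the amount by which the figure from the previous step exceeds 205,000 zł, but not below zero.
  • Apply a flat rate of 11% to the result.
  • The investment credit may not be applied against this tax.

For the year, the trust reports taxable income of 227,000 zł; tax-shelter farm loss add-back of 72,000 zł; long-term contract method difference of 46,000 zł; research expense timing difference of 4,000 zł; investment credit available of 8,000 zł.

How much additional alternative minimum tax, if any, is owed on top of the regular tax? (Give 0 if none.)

Regular tax:
  72,000 zł × 9% = 6,480 zł
  82,000 zł × 18% = 14,760 zł
  73,000 zł × 30% = 21,900 zł
  → 43,140 zł
  Less investment credit 8,000 zł → 35,140 zł

Alternative minimum tax:
  Adjusted income: 227,000 zł + 72,000 zł + 46,000 zł + 4,000 zł = 349,000 zł
  Exemption: 60,000 zł − 25% × (349,000 zł − 205,000 zł) = 60,000 zł − 36,000 zł = 24,000 zł
  Base: 349,000 zł − 24,000 zł = 325,000 zł
  325,000 zł × 11% = 35,750 zł

Excess of alternative minimum tax over regular tax: 35,750 zł − 35,140 zł = 610 zł.

610 zł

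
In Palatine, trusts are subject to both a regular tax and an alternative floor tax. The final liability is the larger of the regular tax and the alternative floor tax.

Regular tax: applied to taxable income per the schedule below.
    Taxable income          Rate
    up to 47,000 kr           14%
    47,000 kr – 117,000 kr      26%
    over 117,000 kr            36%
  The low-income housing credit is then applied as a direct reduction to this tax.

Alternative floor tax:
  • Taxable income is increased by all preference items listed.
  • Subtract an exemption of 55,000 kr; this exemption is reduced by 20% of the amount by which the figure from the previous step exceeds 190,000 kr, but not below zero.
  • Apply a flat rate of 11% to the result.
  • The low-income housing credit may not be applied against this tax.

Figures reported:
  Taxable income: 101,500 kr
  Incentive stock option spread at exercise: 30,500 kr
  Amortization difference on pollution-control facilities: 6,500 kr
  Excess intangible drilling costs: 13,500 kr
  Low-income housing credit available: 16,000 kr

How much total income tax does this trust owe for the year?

Regular tax:
  47,000 kr × 14% = 6,580 kr
  54,500 kr × 26% = 14,170 kr
  → 20,750 kr
  Less low-income housing credit 16,000 kr → 4,750 kr

Alternative floor tax:
  Adjusted income: 101,500 kr + 30,500 kr + 6,500 kr + 13,500 kr = 152,000 kr
  Exemption: 152,000 kr ≤ 190,000 kr, so full 55,000 kr applies
  Base: 152,000 kr − 55,000 kr = 97,000 kr
  97,000 kr × 11% = 10,670 kr

10,670 kr > 4,750 kr, so the alternative floor tax is the binding amount.

10,670 kr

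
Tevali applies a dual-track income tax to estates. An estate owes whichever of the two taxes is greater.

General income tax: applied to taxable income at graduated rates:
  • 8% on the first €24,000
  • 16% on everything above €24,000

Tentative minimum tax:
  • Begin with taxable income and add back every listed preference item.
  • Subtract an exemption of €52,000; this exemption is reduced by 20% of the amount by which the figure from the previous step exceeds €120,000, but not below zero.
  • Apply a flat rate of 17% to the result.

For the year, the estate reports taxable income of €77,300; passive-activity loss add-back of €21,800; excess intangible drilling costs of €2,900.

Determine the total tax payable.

€10,448

Tentative minimum tax:
  Adjusted income: €77,300 + €21,800 + €2,900 = €102,000
  Exemption: €102,000 ≤ €120,000, so full €52,000 applies
  Base: €102,000 − €52,000 = €50,000
  €50,000 × 17% = €8,500

General income tax:
  €24,000 × 8% = €1,920
  €53,300 × 16% = €8,528
  → €10,448

€10,448 > €8,500, so the general income tax governs.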